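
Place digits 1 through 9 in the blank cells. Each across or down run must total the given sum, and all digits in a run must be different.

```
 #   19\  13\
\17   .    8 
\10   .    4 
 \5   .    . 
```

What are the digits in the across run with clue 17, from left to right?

17 in 2 cells must be {8,9}.
R1C1 = 17 − 8 = 9 completes the 17 across.
R2C1 = 10 − 4 = 6 completes the 10 across.
R3C1 = 19 − 15 = 4 completes the 19 down.
R3C2 = 5 − 4 = 1 completes the 5 across.

9, 8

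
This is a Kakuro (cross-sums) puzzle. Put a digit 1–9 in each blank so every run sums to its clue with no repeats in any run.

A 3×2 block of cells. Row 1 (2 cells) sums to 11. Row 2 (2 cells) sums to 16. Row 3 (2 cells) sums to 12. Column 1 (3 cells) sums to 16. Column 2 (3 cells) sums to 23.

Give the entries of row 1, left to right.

5 6

16 in 2 cells must be {7,9}; 23 in 3 cells must be {6,8,9}.
The 16 across and the 23 down share only 9, so (2,2) = 9.
Given what's placed, (3,2) must be 8 to fit the 12 across and 23 down.
(1,2) = 23 − 17 = 6 completes the 23 down.
(2,1) = 16 − 9 = 7 completes the 16 across.
(3,1) = 12 − 8 = 4 completes the 12 across.
(1,1) = 11 − 6 = 5 completes the 11 across.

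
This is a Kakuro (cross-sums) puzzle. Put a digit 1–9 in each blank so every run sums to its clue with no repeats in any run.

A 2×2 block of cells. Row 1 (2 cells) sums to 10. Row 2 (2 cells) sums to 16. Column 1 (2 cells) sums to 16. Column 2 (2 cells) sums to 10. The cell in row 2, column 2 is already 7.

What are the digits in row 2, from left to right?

9 7

16 in 2 cells must be {7,9}.
(1,2) = 10 − 7 = 3 completes the 10 down.
(2,1) = 16 − 7 = 9 completes the 16 across.
(1,1) = 10 − 3 = 7 completes the 10 across.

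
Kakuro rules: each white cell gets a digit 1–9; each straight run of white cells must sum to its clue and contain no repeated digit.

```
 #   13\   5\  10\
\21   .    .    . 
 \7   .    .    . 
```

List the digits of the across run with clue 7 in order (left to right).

7 in 3 cells must be {1,2,4}.
The 21 across and the 5 down share only 4, so R1C2 = 4.
The 7 across and the 13 down share only 4, so R2C1 = 4.
R2C2 = 5 − 4 = 1 completes the 5 down.
R2C3 = 7 − 5 = 2 completes the 7 across.
R1C1 = 13 − 4 = 9 completes the 13 down.
R1C3 = 21 − 13 = 8 completes the 21 across.

4 1 2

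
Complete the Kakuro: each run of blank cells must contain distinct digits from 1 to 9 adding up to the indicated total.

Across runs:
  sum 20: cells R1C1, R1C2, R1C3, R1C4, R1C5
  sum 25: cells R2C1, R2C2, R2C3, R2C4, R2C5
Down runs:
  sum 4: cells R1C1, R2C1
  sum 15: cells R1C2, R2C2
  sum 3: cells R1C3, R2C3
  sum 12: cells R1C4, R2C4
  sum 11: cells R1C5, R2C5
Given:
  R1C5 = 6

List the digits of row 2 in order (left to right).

4 in 2 cells must be {1,3}; 3 in 2 cells must be {1,2}.
R2C5 = 11 − 6 = 5 completes the 11 down.
Nothing is forced directly, so branch on R1C1, whose candidates are 1 or 3. If R1C1 = 3: that forces R1C2 = 8, after which R1C4 would have to be in {1,2} for the 20 across but in {3,4,5,7,8,9} for the 12 down — contradiction. So R1C1 = 1.
R1C3 = 2: the only remaining digit allowed by both the 20 across and the 3 down.
R2C1 = 4 − 1 = 3 completes the 4 down.
R2C3 = 3 − 2 = 1 completes the 3 down.
Nothing is forced directly, so branch on R2C2, whose candidates are 7 or 9. If R2C2 = 9: then R1C2 would have to be in {3,4,7,8} for the 20 across but in {6} for the 15 down — contradiction. So R2C2 = 7.
R1C2 = 15 − 7 = 8 completes the 15 down.
R1C4 = 20 − 17 = 3 completes the 20 across.
R2C4 = 25 − 16 = 9 completes the 25 across.

3 7 1 9 5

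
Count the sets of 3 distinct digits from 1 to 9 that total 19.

3 distinct digits from 1–9 sum between 6 and 24.
Enumerating: {2,8,9}, {3,7,9}, {4,6,9}, {4,7,8}, {5,6,8}.

5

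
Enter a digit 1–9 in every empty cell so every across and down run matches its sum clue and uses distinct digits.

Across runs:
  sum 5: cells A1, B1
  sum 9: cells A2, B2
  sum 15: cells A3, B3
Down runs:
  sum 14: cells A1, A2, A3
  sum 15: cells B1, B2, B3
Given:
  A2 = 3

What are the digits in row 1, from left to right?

B2 = 9 − 3 = 6 completes the 9 across.
Nothing is forced directly, so branch on A1, whose candidates are 2 or 4. If A1 = 2: then B1 would have to be in {3} for the 5 across but in {1,2,4,5,7,8} for the 15 down — contradiction. So A1 = 4.
B1 = 5 − 4 = 1 completes the 5 across.
A3 = 14 − 7 = 7 completes the 14 down.
B3 = 15 − 7 = 8 completes the 15 across.

4 1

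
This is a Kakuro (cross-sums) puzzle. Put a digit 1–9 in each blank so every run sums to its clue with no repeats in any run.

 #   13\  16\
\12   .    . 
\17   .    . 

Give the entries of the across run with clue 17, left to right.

8, 9

17 in 2 cells must be {8,9}; 16 in 2 cells must be {7,9}.
The 17 across and the 16 down share only 9, so R2C2 = 9.
R1C2 = 16 − 9 = 7 completes the 16 down.
R2C1 = 17 − 9 = 8 completes the 17 across.
R1C1 = 12 − 7 = 5 completes the 12 across.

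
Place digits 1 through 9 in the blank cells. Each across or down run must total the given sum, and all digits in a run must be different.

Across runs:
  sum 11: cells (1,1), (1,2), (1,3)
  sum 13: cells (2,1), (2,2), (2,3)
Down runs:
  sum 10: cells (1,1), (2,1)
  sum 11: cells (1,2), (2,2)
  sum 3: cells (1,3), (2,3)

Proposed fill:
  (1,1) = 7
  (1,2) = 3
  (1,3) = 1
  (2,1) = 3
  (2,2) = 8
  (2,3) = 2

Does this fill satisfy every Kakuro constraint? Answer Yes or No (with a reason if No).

Across: 7+3+1=11; 3+8+2=13. Down: 7+3=10; 3+8=11; 1+2=3. No digit repeats within any run.

Yes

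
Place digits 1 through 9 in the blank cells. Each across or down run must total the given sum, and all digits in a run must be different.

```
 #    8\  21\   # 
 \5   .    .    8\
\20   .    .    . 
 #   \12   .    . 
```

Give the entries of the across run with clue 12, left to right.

9 3

The 5 across and the 21 down share only 4, so R1C2 = 4.
R1C1 = 5 − 4 = 1 completes the 5 across.
R2C1 = 8 − 1 = 7 completes the 8 down.
R2C3 = 5: the only remaining digit allowed by both the 20 across and the 8 down.
R3C3 = 8 − 5 = 3 completes the 8 down.
R2C2 = 20 − 12 = 8 completes the 20 across.
R3C2 = 12 − 3 = 9 completes the 12 across.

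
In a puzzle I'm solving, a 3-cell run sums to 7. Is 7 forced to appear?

The only way to make 7 from 3 distinct digits is {1,2,4}, which does not contain 7.

No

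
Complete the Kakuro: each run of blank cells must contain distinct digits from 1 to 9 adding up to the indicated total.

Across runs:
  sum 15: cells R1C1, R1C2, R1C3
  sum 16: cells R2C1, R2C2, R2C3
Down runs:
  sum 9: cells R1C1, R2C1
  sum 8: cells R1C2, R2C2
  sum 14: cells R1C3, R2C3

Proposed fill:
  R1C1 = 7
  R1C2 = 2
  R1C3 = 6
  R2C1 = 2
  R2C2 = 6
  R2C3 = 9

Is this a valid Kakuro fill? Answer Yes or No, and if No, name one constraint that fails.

No — the across run R2C1–R2C3 sums to 17, not 16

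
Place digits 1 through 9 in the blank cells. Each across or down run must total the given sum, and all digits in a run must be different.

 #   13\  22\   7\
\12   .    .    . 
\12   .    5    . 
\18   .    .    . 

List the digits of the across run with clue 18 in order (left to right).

9 8 1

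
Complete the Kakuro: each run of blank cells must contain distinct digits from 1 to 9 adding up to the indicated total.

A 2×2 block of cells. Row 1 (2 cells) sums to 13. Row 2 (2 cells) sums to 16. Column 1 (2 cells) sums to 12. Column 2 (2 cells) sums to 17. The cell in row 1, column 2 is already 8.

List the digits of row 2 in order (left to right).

7, 9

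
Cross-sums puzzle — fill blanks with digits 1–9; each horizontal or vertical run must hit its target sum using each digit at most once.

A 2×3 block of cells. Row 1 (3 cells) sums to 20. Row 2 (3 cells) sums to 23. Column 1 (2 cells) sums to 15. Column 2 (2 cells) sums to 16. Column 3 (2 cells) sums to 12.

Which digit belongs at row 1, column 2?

7

23 in 3 cells must be {6,8,9}; 16 in 2 cells must be {7,9}.
The 23 across and the 16 down share only 9, so (2,2) = 9.
Given what's placed, (2,3) must be 8 to fit the 23 across and 12 down.
(1,2) = 16 − 9 = 7 completes the 16 down.
(1,3) = 12 − 8 = 4 completes the 12 down.
(2,1) = 23 − 17 = 6 completes the 23 across.
(1,1) = 20 − 11 = 9 completes the 20 across.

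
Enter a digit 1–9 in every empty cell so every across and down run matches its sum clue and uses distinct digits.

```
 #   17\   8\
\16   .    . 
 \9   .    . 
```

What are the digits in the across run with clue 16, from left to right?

9 7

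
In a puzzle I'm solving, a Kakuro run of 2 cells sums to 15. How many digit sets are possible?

2

2 distinct digits from 1–9 sum between 3 and 17.
Enumerating: {6,9}, {7,8}.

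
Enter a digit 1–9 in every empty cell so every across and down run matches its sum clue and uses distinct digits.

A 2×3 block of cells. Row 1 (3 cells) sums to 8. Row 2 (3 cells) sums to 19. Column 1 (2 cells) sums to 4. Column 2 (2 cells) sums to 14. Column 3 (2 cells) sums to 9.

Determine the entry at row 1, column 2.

4 in 2 cells must be {1,3}.
The 8 across and the 14 down share only 5, so (1,2) = 5.
The 19 across and the 4 down share only 3, so (2,1) = 3.
(2,2) = 14 − 5 = 9 completes the 14 down.
(2,3) = 19 − 12 = 7 completes the 19 across.
(1,1) = 4 − 3 = 1 completes the 4 down.
(1,3) = 8 − 6 = 2 completes the 8 across.

5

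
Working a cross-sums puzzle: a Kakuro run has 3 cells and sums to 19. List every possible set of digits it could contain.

3 distinct digits from 1–9 sum between 6 and 24.

{2,8,9}; {3,7,9}; {4,6,9}; {4,7,8}; {5,6,8}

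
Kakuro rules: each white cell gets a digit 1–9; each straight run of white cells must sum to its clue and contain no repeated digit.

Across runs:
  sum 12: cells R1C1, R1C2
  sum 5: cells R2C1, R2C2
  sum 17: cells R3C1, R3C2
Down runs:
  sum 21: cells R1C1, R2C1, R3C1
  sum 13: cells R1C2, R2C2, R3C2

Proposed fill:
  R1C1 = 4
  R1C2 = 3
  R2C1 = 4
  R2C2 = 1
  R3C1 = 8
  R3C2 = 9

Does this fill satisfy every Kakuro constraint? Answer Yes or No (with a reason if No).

No — the across run R1C1–R1C2 sums to 7, not 12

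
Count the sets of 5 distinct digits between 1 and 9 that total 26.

11

5 distinct digits from 1–9 sum between 15 and 35.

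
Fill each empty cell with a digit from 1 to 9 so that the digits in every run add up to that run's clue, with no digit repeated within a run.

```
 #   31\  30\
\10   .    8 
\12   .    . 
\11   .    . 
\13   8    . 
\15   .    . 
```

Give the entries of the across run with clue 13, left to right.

8 5

R1C1 = 10 − 8 = 2 completes the 10 across.
R4C2 = 13 − 8 = 5 completes the 13 across.
Nothing is forced directly, so branch on R5C1, whose candidates are 7 or 9. If R5C1 = 7: then R5C2 would have to be in {8} for the 15 across but in {1,2,4,6,7,9} for the 30 down — contradiction. So R5C1 = 9.
R5C2 = 15 − 9 = 6 completes the 15 across.
No cell is forced outright now. R2C1 can only be 5 or 7 (the digits allowed by both its 12 across and its 31 down). If R2C1 = 7: then R2C2 would have to be in {5} for the 12 across but in {2,4,7,9} for the 30 down — contradiction. So R2C1 = 5.
R2C2 = 12 − 5 = 7 completes the 12 across.
R3C1 = 31 − 24 = 7 completes the 31 down.
R3C2 = 11 − 7 = 4 completes the 11 across.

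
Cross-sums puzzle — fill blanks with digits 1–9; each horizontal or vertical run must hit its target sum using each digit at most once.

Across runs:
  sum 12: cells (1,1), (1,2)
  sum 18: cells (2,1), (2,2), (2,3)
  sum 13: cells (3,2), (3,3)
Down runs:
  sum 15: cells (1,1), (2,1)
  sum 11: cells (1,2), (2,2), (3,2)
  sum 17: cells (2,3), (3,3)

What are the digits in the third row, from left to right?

17 in 2 cells must be {8,9}.
Nothing is forced directly, so branch on (2,3), whose candidates are 8 or 9. If (2,3) = 8: that forces (3,3) = 9, (3,2) = 4, (1,2) = 5, after which (2,2) would have to be in {1,3,4,6,7,9} for the 18 across but in {2} for the 11 down — contradiction. So (2,3) = 9.
(3,3) = 17 − 9 = 8 completes the 17 down.
(3,2) = 13 − 8 = 5 completes the 13 across.
(1,2) = 4: the only remaining digit allowed by both the 12 across and the 11 down.
(2,2) = 11 − 9 = 2 completes the 11 down.
(1,1) = 12 − 4 = 8 completes the 12 across.
(2,1) = 18 − 11 = 7 completes the 18 across.

5 8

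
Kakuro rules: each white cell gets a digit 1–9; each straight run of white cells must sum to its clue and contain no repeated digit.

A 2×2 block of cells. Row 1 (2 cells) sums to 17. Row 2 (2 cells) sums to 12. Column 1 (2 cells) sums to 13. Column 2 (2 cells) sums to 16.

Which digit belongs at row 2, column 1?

5

17 in 2 cells must be {8,9}; 16 in 2 cells must be {7,9}.
The 17 across and the 16 down share only 9, so (1,2) = 9.
(2,2) = 16 − 9 = 7 completes the 16 down.
(1,1) = 17 − 9 = 8 completes the 17 across.
(2,1) = 12 − 7 = 5 completes the 12 across.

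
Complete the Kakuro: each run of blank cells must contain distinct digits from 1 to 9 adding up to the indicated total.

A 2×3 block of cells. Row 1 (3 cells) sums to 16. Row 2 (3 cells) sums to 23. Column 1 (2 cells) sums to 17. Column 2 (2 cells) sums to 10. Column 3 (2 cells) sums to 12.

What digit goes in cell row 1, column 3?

23 in 3 cells must be {6,8,9}; 17 in 2 cells must be {8,9}.
Nothing is forced directly, so branch on (1,1), whose candidates are 8 or 9. If (1,1) = 8: that forces (2,1) = 9, (2,3) = 8, after which (1,3) would have to be in {1,2,3,5,6,7} for the 16 across but in {4} for the 12 down — contradiction. So (1,1) = 9.
(2,1) = 17 − 9 = 8 completes the 17 down.
Given what's placed, (2,3) must be 9 to fit the 23 across and 12 down.
(1,3) = 12 − 9 = 3 completes the 12 down.
(2,2) = 23 − 17 = 6 completes the 23 across.
(1,2) = 16 − 12 = 4 completes the 16 across.

3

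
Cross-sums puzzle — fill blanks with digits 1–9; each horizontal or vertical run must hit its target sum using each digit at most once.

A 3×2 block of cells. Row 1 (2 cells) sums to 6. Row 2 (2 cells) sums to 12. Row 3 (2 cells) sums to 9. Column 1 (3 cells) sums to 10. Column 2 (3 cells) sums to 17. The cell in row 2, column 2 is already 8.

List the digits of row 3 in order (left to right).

5, 4

(2,1) = 12 − 8 = 4 completes the 12 across.
No cell is forced outright now. (1,1) can only be 1 or 5 (the digits allowed by both its 6 across and its 10 down). If (1,1) = 5: then (1,2) would have to be in {1} for the 6 across but in {2,3,4,5,6,7} for the 17 down — contradiction. So (1,1) = 1.
(1,2) = 6 − 1 = 5 completes the 6 across.
(3,1) = 10 − 5 = 5 completes the 10 down.
(3,2) = 9 − 5 = 4 completes the 9 across.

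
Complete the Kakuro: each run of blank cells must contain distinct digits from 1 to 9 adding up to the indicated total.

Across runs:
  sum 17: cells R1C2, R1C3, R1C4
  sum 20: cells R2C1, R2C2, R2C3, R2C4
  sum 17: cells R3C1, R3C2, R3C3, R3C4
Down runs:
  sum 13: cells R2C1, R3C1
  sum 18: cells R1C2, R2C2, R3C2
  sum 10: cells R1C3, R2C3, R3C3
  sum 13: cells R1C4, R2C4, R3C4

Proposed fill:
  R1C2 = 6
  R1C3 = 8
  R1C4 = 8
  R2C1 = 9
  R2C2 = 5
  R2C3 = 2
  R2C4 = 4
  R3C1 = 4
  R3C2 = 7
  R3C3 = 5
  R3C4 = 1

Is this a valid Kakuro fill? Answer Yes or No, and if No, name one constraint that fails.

No — the down run R1C3–R3C3 sums to 15, not 10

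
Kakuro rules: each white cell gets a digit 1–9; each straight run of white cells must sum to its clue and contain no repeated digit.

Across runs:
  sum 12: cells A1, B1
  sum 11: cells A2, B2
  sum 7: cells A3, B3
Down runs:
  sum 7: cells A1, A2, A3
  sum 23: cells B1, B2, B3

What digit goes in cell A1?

7 in 3 cells must be {1,2,4}; 23 in 3 cells must be {6,8,9}.
The 12 across and the 7 down share only 4, so A1 = 4.
B1 = 12 − 4 = 8 completes the 12 across.
Given what's placed, A2 must be 2 to fit the 11 across and 7 down.
B2 = 11 − 2 = 9 completes the 11 across.
A3 = 7 − 6 = 1 completes the 7 down.
B3 = 7 − 1 = 6 completes the 7 across.

4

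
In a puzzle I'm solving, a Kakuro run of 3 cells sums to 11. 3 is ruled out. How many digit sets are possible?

3 distinct digits from 1–9 sum between 6 and 24.
Dropping sets that contain 3.
Enumerating: {1,2,8}, {1,4,6}, {2,4,5}.

3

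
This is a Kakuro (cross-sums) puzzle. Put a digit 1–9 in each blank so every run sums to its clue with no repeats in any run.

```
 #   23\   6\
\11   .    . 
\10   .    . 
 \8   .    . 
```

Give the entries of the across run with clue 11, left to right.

8, 3

23 in 3 cells must be {6,8,9}; 6 in 3 cells must be {1,2,3}.
The 8 across and the 23 down share only 6, so R3C1 = 6.
R3C2 = 8 − 6 = 2 completes the 8 across.
Given what's placed, R1C2 must be 3 to fit the 11 across and 6 down.
R2C2 = 6 − 5 = 1 completes the 6 down.
R1C1 = 11 − 3 = 8 completes the 11 across.
R2C1 = 10 − 1 = 9 completes the 10 across.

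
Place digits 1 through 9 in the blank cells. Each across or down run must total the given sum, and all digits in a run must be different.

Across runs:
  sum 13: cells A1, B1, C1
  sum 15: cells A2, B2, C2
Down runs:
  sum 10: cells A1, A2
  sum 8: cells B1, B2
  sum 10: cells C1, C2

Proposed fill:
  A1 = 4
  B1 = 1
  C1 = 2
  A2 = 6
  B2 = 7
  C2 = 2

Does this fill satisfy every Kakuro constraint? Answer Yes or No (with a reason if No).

No — the down run C1–C2 sums to 4, not 10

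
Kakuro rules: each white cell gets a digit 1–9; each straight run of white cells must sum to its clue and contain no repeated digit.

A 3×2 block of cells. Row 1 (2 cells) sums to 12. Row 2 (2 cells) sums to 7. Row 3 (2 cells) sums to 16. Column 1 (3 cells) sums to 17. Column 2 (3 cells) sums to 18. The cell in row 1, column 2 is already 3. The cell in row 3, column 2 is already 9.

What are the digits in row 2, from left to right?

1 6

16 in 2 cells must be {7,9}.
(1,1) = 12 − 3 = 9 completes the 12 across.
(2,2) = 18 − 12 = 6 completes the 18 down.
(3,1) = 16 − 9 = 7 completes the 16 across.
(2,1) = 7 − 6 = 1 completes the 7 across.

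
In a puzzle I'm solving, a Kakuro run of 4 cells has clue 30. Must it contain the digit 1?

No

The only way to make 30 from 4 distinct digits is {6,7,8,9}, which does not contain 1.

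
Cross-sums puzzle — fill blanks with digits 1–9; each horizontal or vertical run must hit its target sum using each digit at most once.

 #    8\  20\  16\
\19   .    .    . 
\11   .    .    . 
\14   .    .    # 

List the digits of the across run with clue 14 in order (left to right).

16 in 2 cells must be {7,9}.
Only 7 fits R2C3 under both its across sum 11 and down sum 16.
The 14 across and the 8 down share only 5, so R3C1 = 5.
R3C2 = 14 − 5 = 9 completes the 14 across.

5, 9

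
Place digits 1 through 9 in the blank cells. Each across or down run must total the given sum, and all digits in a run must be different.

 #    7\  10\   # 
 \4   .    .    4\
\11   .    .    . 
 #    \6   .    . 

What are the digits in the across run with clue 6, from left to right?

4 in 2 cells must be {1,3}.
The 6 across and the 4 down share only 1, so R3C3 = 1.
R2C3 = 4 − 1 = 3 completes the 4 down.
R3C2 = 6 − 1 = 5 completes the 6 across.
No cell is forced outright now. R2C2 can only be 1 or 2 (the digits allowed by both its 11 across and its 10 down). If R2C2 = 1: then R1C2 would have to be in {1,3} for the 4 across but in {4} for the 10 down — contradiction. So R2C2 = 2.
R1C2 = 10 − 7 = 3 completes the 10 down.
R2C1 = 11 − 5 = 6 completes the 11 across.
R1C1 = 4 − 3 = 1 completes the 4 across.

5, 1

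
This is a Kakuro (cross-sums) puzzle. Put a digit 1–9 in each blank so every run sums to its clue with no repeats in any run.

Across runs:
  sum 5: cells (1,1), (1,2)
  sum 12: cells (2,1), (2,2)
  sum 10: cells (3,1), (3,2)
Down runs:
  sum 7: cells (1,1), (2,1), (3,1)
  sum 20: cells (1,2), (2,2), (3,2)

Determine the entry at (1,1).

7 in 3 cells must be {1,2,4}.
The 12 across and the 7 down share only 4, so (2,1) = 4.
(2,2) = 12 − 4 = 8 completes the 12 across.
Given what's placed, (1,2) must be 3 to fit the 5 across and 20 down.
(3,2) = 20 − 11 = 9 completes the 20 down.
(1,1) = 5 − 3 = 2 completes the 5 across.
(3,1) = 10 − 9 = 1 completes the 10 across.

2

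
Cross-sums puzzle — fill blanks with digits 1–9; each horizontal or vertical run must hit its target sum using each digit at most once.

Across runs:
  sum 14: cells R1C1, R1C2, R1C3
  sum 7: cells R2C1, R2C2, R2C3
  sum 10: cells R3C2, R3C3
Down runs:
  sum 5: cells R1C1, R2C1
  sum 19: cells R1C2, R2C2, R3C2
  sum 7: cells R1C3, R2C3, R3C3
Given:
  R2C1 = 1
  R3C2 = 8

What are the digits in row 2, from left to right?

1 2 4

7 in 3 cells must be {1,2,4}.
R1C1 = 5 − 1 = 4 completes the 5 down.
R3C3 = 10 − 8 = 2 completes the 10 across.
R1C3 = 1: the only remaining digit allowed by both the 14 across and the 7 down.
R2C3 = 7 − 3 = 4 completes the 7 down.
R1C2 = 14 − 5 = 9 completes the 14 across.
R2C2 = 7 − 5 = 2 completes the 7 across.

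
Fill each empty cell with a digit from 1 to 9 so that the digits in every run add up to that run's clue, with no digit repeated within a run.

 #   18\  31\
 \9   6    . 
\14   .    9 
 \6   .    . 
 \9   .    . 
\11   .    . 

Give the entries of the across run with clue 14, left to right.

5 9

R1C2 = 9 − 6 = 3 completes the 9 across.
R2C1 = 14 − 9 = 5 completes the 14 across.
No cell is forced outright now. R5C1 can only be 2 or 4 (the digits allowed by both its 11 across and its 18 down). If R5C1 = 2: then R5C2 would have to be in {9} for the 11 across but in {4,5,6,7,8} for the 31 down — contradiction. So R5C1 = 4.
R5C2 = 11 − 4 = 7 completes the 11 across.
R3C2 = 4: the only remaining digit allowed by both the 6 across and the 31 down.
R4C2 = 31 − 23 = 8 completes the 31 down.
R3C1 = 6 − 4 = 2 completes the 6 across.
R4C1 = 9 − 8 = 1 completes the 9 across.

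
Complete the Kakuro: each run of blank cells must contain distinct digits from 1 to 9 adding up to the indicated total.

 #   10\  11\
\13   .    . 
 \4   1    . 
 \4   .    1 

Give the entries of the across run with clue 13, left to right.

4 in 2 cells must be {1,3}.
R2C2 = 4 − 1 = 3 completes the 4 across.
R3C1 = 4 − 1 = 3 completes the 4 across.
R1C1 = 10 − 4 = 6 completes the 10 down.
R1C2 = 13 − 6 = 7 completes the 13 across.

6 7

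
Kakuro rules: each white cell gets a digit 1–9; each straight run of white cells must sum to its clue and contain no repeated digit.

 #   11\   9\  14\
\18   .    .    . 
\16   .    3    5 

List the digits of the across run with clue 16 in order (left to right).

8, 3, 5

R1C2 = 9 − 3 = 6 completes the 9 down.
R1C3 = 14 − 5 = 9 completes the 14 down.
R2C1 = 16 − 8 = 8 completes the 16 across.
R1C1 = 18 − 15 = 3 completes the 18 across.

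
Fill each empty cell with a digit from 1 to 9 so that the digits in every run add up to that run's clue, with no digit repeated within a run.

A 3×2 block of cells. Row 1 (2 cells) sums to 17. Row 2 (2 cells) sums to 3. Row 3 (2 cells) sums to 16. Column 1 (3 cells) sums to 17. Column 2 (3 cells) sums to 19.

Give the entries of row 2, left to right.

1, 2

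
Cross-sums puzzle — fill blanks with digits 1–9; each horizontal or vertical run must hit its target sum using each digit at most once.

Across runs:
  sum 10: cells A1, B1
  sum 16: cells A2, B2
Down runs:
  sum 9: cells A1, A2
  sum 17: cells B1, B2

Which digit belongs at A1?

16 in 2 cells must be {7,9}; 17 in 2 cells must be {8,9}.
The 16 across and the 9 down share only 7, so A2 = 7.
B2 = 16 − 7 = 9 completes the 16 across.
A1 = 9 − 7 = 2 completes the 9 down.
B1 = 10 − 2 = 8 completes the 10 across.

2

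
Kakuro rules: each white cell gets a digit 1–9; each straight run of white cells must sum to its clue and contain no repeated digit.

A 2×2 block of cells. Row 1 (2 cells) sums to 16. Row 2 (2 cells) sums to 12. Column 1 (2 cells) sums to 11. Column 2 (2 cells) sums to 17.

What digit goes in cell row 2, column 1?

16 in 2 cells must be {7,9}; 17 in 2 cells must be {8,9}.
The 16 across and the 17 down share only 9, so (1,2) = 9.
(2,2) = 17 − 9 = 8 completes the 17 down.
(1,1) = 16 − 9 = 7 completes the 16 across.
(2,1) = 12 − 8 = 4 completes the 12 across.

4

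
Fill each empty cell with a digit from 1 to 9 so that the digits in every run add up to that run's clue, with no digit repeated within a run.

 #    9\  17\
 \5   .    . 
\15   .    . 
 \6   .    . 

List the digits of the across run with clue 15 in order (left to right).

The 15 across and the 9 down share only 6, so R2C1 = 6.
R2C2 = 15 − 6 = 9 completes the 15 across.
Nothing is forced directly, so branch on R1C1, whose candidates are 1 or 2. If R1C1 = 1: then R1C2 would have to be in {4} for the 5 across but in {1,2,3,5,6,7} for the 17 down — contradiction. So R1C1 = 2.
R1C2 = 5 − 2 = 3 completes the 5 across.
R3C1 = 9 − 8 = 1 completes the 9 down.
R3C2 = 6 − 1 = 5 completes the 6 across.

6 9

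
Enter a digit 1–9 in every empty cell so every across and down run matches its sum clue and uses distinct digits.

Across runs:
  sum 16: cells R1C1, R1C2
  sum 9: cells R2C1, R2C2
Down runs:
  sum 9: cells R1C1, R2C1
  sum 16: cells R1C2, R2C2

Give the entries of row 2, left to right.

2 7

16 in 2 cells must be {7,9}.
The 16 across and the 9 down share only 7, so R1C1 = 7.
R1C2 = 16 − 7 = 9 completes the 16 across.
R2C1 = 9 − 7 = 2 completes the 9 down.
R2C2 = 9 − 2 = 7 completes the 9 across.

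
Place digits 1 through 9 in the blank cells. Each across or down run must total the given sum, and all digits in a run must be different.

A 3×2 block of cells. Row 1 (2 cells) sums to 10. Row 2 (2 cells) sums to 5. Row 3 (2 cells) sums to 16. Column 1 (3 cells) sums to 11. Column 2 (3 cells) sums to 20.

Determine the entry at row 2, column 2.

16 in 2 cells must be {7,9}.
The 16 across and the 11 down share only 7, so (3,1) = 7.
(3,2) = 16 − 7 = 9 completes the 16 across.
Nothing is forced directly, so branch on (1,1), whose candidates are 1 or 3. If (1,1) = 1: then (1,2) would have to be in {9} for the 10 across but in {3,4,5,6,7,8} for the 20 down — contradiction. So (1,1) = 3.
(1,2) = 10 − 3 = 7 completes the 10 across.
(2,1) = 11 − 10 = 1 completes the 11 down.
(2,2) = 5 − 1 = 4 completes the 5 across.

4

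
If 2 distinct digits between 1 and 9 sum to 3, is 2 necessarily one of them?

Yes

The only way to make 3 from 2 distinct digits is {1,2}, which contains 2.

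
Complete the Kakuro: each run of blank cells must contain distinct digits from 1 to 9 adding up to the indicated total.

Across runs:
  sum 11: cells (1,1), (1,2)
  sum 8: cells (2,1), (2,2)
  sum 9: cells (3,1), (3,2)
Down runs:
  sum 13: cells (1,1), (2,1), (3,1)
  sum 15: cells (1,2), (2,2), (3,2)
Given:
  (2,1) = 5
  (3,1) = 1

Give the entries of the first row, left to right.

(1,1) = 13 − 6 = 7 completes the 13 down.
(1,2) = 11 − 7 = 4 completes the 11 across.
(2,2) = 8 − 5 = 3 completes the 8 across.
(3,2) = 9 − 1 = 8 completes the 9 across.

7, 4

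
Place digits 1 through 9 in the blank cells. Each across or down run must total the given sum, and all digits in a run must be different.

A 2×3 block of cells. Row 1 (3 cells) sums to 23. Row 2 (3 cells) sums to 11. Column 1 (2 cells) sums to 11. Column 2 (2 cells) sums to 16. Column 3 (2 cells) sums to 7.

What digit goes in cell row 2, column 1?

3

23 in 3 cells must be {6,8,9}; 16 in 2 cells must be {7,9}.
The 23 across and the 16 down share only 9, so (1,2) = 9.
Given what's placed, (1,3) must be 6 to fit the 23 across and 7 down.
(2,2) = 16 − 9 = 7 completes the 16 down.
(2,3) = 7 − 6 = 1 completes the 7 down.
(1,1) = 23 − 15 = 8 completes the 23 across.
(2,1) = 11 − 8 = 3 completes the 11 across.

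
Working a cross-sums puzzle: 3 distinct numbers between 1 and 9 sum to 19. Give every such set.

{2,8,9}; {3,7,9}; {4,6,9}; {4,7,8}; {5,6,8}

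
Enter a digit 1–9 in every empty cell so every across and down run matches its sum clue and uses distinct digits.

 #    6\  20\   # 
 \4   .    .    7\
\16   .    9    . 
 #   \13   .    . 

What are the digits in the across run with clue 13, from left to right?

8, 5

4 in 2 cells must be {1,3}.
Intersecting the 4 across with the 6 down forces R1C1 = 1.
R1C2 = 4 − 1 = 3 completes the 4 across.
R2C1 = 6 − 1 = 5 completes the 6 down.
R2C3 = 16 − 14 = 2 completes the 16 across.
R3C2 = 20 − 12 = 8 completes the 20 down.
R3C3 = 13 − 8 = 5 completes the 13 across.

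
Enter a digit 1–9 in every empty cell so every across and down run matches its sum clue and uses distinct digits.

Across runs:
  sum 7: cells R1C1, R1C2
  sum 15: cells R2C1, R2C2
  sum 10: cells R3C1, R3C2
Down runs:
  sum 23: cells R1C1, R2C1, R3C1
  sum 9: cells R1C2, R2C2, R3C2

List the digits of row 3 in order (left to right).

8 2

23 in 3 cells must be {6,8,9}.
The 7 across and the 23 down share only 6, so R1C1 = 6.
R1C2 = 7 − 6 = 1 completes the 7 across.
Given what's placed, R2C2 must be 6 to fit the 15 across and 9 down.
R3C2 = 9 − 7 = 2 completes the 9 down.
R2C1 = 15 − 6 = 9 completes the 15 across.
R3C1 = 10 − 2 = 8 completes the 10 across.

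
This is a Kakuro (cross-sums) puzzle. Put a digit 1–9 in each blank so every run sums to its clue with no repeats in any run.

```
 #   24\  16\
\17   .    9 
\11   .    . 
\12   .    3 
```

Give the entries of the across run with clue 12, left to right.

9 3

17 in 2 cells must be {8,9}; 24 in 3 cells must be {7,8,9}.
R1C1 = 17 − 9 = 8 completes the 17 across.
R2C2 = 16 − 12 = 4 completes the 16 down.
R3C1 = 12 − 3 = 9 completes the 12 across.
R2C1 = 11 − 4 = 7 completes the 11 across.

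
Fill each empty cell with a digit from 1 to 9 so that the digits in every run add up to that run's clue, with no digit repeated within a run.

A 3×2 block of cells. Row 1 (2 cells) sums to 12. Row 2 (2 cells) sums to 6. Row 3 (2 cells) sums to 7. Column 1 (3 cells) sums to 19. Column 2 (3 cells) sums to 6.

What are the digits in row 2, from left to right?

4 2

6 in 3 cells must be {1,2,3}.
The 12 across and the 6 down share only 3, so (1,2) = 3.
(1,1) = 12 − 3 = 9 completes the 12 across.
Nothing is forced directly, so branch on (2,1), whose candidates are 2 or 4. If (2,1) = 2: then (2,2) would have to be in {4} for the 6 across but in {1,2} for the 6 down — contradiction. So (2,1) = 4.
(2,2) = 6 − 4 = 2 completes the 6 across.
(3,1) = 19 − 13 = 6 completes the 19 down.
(3,2) = 7 − 6 = 1 completes the 7 across.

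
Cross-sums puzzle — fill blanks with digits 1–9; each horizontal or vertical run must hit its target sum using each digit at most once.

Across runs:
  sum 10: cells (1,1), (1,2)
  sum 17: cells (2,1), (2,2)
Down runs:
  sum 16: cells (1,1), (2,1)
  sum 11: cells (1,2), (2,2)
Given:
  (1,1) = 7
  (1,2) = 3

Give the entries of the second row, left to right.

17 in 2 cells must be {8,9}; 16 in 2 cells must be {7,9}.
(2,1) = 16 − 7 = 9 completes the 16 down.
(2,2) = 17 − 9 = 8 completes the 17 across.

9 8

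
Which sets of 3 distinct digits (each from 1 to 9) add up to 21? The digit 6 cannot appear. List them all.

{4,8,9}; {5,7,9}

3 distinct digits from 1–9 sum between 6 and 24.
Dropping sets that contain 6.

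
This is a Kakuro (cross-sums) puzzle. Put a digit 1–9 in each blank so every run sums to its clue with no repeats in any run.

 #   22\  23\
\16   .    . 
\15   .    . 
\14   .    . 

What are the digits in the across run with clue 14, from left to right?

6 8

16 in 2 cells must be {7,9}; 23 in 3 cells must be {6,8,9}.
The 16 across and the 23 down share only 9, so R1C2 = 9.
R1C1 = 16 − 9 = 7 completes the 16 across.
Nothing is forced directly, so branch on R2C1, whose candidates are 6 or 9. If R2C1 = 6: then R2C2 would have to be in {9} for the 15 across but in {6,8} for the 23 down — contradiction. So R2C1 = 9.
R2C2 = 15 − 9 = 6 completes the 15 across.
R3C1 = 22 − 16 = 6 completes the 22 down.
R3C2 = 14 − 6 = 8 completes the 14 across.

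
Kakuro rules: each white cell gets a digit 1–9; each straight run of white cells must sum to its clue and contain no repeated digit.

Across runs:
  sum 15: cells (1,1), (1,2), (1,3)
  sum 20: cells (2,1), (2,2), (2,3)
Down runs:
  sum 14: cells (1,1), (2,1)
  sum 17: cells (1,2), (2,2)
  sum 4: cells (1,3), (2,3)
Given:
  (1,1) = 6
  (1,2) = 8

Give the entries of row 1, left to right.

17 in 2 cells must be {8,9}; 4 in 2 cells must be {1,3}.
(1,3) = 15 − 14 = 1 completes the 15 across.
(2,1) = 14 − 6 = 8 completes the 14 down.
(2,2) = 17 − 8 = 9 completes the 17 down.
(2,3) = 20 − 17 = 3 completes the 20 across.

6, 8, 1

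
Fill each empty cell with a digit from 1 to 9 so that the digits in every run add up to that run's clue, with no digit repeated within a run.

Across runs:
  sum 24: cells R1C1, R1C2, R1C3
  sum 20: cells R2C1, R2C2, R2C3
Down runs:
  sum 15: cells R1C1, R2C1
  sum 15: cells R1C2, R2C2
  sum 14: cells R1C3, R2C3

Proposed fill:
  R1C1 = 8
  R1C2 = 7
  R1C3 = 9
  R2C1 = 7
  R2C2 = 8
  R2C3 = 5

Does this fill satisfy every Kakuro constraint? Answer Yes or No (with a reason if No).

Yes

Across: 8+7+9=24; 7+8+5=20. Down: 8+7=15; 7+8=15; 9+5=14. No digit repeats within any run.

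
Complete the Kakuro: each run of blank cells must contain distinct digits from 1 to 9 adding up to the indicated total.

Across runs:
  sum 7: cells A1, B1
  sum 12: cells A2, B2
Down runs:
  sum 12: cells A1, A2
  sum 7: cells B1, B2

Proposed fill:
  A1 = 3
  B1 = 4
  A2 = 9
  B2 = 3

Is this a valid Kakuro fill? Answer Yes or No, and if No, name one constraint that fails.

Across: 3+4=7; 9+3=12. Down: 3+9=12; 4+3=7. No digit repeats within any run.

Yes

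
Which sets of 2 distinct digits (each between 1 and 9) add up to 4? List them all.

{1,3}

2 distinct digits from 1–9 sum between 3 and 17.
Only one set works: {1,3}.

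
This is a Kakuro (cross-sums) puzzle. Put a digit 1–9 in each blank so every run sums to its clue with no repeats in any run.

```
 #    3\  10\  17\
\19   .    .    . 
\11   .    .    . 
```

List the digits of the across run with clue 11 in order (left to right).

1 2 8

3 in 2 cells must be {1,2}; 17 in 2 cells must be {8,9}.
The 19 across and the 3 down share only 2, so R1C1 = 2.
R2C1 = 3 − 2 = 1 completes the 3 down.
Given what's placed, R2C3 must be 8 to fit the 11 across and 17 down.
R1C3 = 17 − 8 = 9 completes the 17 down.
R2C2 = 11 − 9 = 2 completes the 11 across.
R1C2 = 19 − 11 = 8 completes the 19 across.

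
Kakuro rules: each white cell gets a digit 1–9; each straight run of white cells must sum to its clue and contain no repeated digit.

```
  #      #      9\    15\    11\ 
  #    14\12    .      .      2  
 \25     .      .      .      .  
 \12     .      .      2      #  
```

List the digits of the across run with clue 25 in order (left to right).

8 2 6 9

R2C4 = 11 − 2 = 9 completes the 11 down.
Nothing is forced directly, so branch on R3C1, whose candidates are 6 or 9. If R3C1 = 9: that forces R2C1 = 5, R3C2 = 1, R2C2 = 3, R2C3 = 8, after which R1C2 would have to be in {1,3,4,6,7,9} for the 12 across but in {5} for the 9 down — contradiction. So R3C1 = 6.
R2C1 = 14 − 6 = 8 completes the 14 down.
R3C2 = 12 − 8 = 4 completes the 12 across.
R1C2 = 3: the only remaining digit allowed by both the 12 across and the 9 down.
R1C3 = 12 − 5 = 7 completes the 12 across.
R2C2 = 9 − 7 = 2 completes the 9 down.
R2C3 = 25 − 19 = 6 completes the 25 across.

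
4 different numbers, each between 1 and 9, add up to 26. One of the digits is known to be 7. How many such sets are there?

3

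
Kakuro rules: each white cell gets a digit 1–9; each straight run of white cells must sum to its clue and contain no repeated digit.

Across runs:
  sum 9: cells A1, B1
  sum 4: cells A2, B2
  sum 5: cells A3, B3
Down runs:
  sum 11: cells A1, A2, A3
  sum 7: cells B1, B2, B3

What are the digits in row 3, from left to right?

1 4

4 in 2 cells must be {1,3}; 7 in 3 cells must be {1,2,4}.
The 4 across and the 7 down share only 1, so B2 = 1.
A2 = 4 − 1 = 3 completes the 4 across.
Nothing is forced directly, so branch on B1, whose candidates are 2 or 4. If B1 = 4: then A1 would have to be in {5} for the 9 across but in {1,2,6,7} for the 11 down — contradiction. So B1 = 2.
A1 = 9 − 2 = 7 completes the 9 across.
A3 = 11 − 10 = 1 completes the 11 down.
B3 = 5 − 1 = 4 completes the 5 across.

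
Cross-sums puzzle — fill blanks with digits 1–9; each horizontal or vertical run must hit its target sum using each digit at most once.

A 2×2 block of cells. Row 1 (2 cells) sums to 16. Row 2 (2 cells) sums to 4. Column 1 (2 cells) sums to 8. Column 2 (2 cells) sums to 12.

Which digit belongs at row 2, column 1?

16 in 2 cells must be {7,9}; 4 in 2 cells must be {1,3}.
The 16 across and the 8 down share only 7, so (1,1) = 7.
(1,2) = 16 − 7 = 9 completes the 16 across.
(2,1) = 8 − 7 = 1 completes the 8 down.
(2,2) = 4 − 1 = 3 completes the 4 across.

1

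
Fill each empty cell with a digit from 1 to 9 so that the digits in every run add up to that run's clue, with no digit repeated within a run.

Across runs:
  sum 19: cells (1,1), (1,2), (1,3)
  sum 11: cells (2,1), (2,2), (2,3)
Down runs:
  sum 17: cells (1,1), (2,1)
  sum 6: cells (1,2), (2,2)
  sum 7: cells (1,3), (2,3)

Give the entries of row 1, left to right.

17 in 2 cells must be {8,9}.
The 11 across and the 17 down share only 8, so (2,1) = 8.
(1,1) = 17 − 8 = 9 completes the 17 down.
Nothing is forced directly, so branch on (1,2), whose candidates are 2 or 4. If (1,2) = 2: then (1,3) would have to be in {8} for the 19 across but in {1,2,3,4,5,6} for the 7 down — contradiction. So (1,2) = 4.
(1,3) = 19 − 13 = 6 completes the 19 across.
(2,2) = 6 − 4 = 2 completes the 6 down.
(2,3) = 11 − 10 = 1 completes the 11 across.

9 4 6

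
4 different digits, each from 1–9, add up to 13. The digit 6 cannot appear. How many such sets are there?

2

4 distinct digits from 1–9 sum between 10 and 30.
Dropping sets that contain 6.
Enumerating: {1,2,3,7}, {1,3,4,5}.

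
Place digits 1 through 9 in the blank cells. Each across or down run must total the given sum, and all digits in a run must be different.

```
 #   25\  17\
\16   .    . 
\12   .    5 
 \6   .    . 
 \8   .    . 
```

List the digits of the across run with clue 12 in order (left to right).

16 in 2 cells must be {7,9}.
R2C1 = 12 − 5 = 7 completes the 12 across.
R1C1 = 9: the only remaining digit allowed by both the 16 across and the 25 down.
R1C2 = 16 − 9 = 7 completes the 16 across.
Nothing is forced directly, so branch on R3C1, whose candidates are 1 or 4 or 5. If R3C1 = 1: then R3C2 would have to be in {5} for the 6 across but in {1,2,3,4} for the 17 down — contradiction. If R3C1 = 5: that forces R3C2 = 1, after which R4C1 would have to be in {1,2,3,5,6,7} for the 8 across but in {4} for the 25 down — contradiction. So R3C1 = 4.
R3C2 = 6 − 4 = 2 completes the 6 across.
R4C1 = 25 − 20 = 5 completes the 25 down.
R4C2 = 8 − 5 = 3 completes the 8 across.

7 5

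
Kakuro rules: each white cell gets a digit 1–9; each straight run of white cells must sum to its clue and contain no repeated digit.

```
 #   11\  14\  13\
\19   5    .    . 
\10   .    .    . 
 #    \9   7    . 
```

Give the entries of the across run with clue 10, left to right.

R1C2 = 6: the only remaining digit allowed by both the 19 across and the 14 down.
R1C3 = 19 − 11 = 8 completes the 19 across.
R2C1 = 11 − 5 = 6 completes the 11 down.
R2C2 = 14 − 13 = 1 completes the 14 down.
R2C3 = 10 − 7 = 3 completes the 10 across.
R3C3 = 9 − 7 = 2 completes the 9 across.

6, 1, 3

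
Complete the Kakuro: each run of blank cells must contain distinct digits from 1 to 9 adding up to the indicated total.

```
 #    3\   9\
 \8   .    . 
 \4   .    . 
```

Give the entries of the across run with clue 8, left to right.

4 in 2 cells must be {1,3}; 3 in 2 cells must be {1,2}.
The 4 across and the 3 down share only 1, so R2C1 = 1.
R2C2 = 4 − 1 = 3 completes the 4 across.
R1C1 = 3 − 1 = 2 completes the 3 down.
R1C2 = 8 − 2 = 6 completes the 8 across.

2, 6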